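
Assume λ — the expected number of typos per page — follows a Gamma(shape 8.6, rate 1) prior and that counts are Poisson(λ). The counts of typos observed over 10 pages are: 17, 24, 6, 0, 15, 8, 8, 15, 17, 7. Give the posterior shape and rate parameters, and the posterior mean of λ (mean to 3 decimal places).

Posterior: Gamma(shape=125.6, rate=11); mean ≈ 11.418

The Poisson likelihood adds the total count to the shape and the number of exposure periods to the rate. Here ∑xᵢ = 117 and n = 10, so shape 8.6→125.6 and rate 1→11.
Posterior mean = shape/rate = 125.6/11 = 11.418.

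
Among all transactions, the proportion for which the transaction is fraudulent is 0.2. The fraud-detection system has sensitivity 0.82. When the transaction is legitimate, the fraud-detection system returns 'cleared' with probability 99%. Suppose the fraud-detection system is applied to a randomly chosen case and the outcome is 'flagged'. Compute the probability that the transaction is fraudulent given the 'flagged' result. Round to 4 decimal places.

P(H | E) ≈ 0.9535

Let H be the event that the transaction is fraudulent. P(H) = 0.2, so P(¬H) = 0.8. With E the 'flagged' result, P(E|H) = 0.82 and P(E|¬H) = 0.01.
P(E) = 0.82·0.2 + 0.01·0.8 = 0.16400 + 0.0080000 = 0.17200.
By Bayes' theorem, P(H|E) = 0.16400 / 0.17200 = 0.9535.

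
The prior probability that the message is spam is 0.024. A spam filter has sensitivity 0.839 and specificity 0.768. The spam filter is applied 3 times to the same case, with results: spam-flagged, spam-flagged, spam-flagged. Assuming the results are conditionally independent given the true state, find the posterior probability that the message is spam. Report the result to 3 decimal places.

Let H be the event that the message is spam; start with P(H) = 0.024. P('spam-flagged'|H) = 0.839, P('spam-flagged'|¬H) = 0.232.
Update on result 1 ('spam-flagged'): P(H) ← 0.839·0.0240 / (0.839·0.0240 + 0.232·0.9760) = 0.020136/0.24657 = 0.0817.
Update on result 2 ('spam-flagged'): P(H) ← 0.839·0.0817 / (0.839·0.0817 + 0.232·0.9183) = 0.068517/0.28157 = 0.2433.
Update on result 3 ('spam-flagged'): P(H) ← 0.839·0.2433 / (0.839·0.2433 + 0.232·0.7567) = 0.20416/0.37971 = 0.5377.

Posterior P(H) ≈ 0.538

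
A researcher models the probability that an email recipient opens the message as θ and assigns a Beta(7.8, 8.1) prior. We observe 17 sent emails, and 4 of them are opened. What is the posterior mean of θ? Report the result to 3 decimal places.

Posterior mean ≈ 0.359

The binomial likelihood is conjugate to the Beta prior: with 4 successes and 13 failures, the posterior is Beta(7.8+4, 8.1+13) = Beta(11.8, 21.1).
Posterior mean = α/(α+β) = 11.8/32.9 = 0.359.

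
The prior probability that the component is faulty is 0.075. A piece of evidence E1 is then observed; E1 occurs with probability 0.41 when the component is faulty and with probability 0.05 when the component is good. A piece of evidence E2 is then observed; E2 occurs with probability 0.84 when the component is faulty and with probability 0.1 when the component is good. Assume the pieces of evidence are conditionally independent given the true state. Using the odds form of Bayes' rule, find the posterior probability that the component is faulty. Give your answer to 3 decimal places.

Prior odds = 0.075/(1−0.075) = 0.081081. In log-odds, ln(0.081081) = -2.5123.
Add log likelihood ratios: ln(8.2000) + ln(8.4000) = 4.2324.
Posterior log-odds = 1.7201, so posterior odds = exp(1.7201) = 5.5849. Converting, P(H|E) = 5.5849/6.5849 = 0.848.

Posterior probability ≈ 0.848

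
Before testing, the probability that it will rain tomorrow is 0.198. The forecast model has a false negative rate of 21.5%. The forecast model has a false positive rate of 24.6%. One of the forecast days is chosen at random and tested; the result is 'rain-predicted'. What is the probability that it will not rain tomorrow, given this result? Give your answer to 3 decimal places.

Write H for 'it will rain tomorrow'. Prior odds H:¬H = 0.198/0.802 = 0.24688. For the 'rain-predicted' outcome, the likelihood ratio is 0.785/0.246 = 3.1911.
Posterior odds = 0.24688 × 3.1911 = 0.78782, so P(H|E) = 0.78782/(1+0.78782) = 0.441. Then P(¬H|E) = 1 − 0.441 = 0.559.

P(¬H | E) ≈ 0.559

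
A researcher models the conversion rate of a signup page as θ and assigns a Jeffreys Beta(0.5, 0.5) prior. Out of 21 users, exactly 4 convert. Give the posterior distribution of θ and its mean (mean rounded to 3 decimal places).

Posterior: Beta(4.5, 17.5); mean ≈ 0.205

The binomial likelihood is conjugate to the Beta prior: with 4 successes and 17 failures, the posterior is Beta(0.5+4, 0.5+17) = Beta(4.5, 17.5).
Posterior mean = α/(α+β) = 4.5/22 = 0.205.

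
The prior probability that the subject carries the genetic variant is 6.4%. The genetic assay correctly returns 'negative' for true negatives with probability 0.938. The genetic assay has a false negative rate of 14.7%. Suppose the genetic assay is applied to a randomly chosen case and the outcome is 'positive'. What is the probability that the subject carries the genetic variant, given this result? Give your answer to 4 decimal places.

P(H | E) ≈ 0.4847

Write H for 'the subject carries the genetic variant'. Prior odds H:¬H = 0.064/0.936 = 0.068376. For the 'positive' outcome, the likelihood ratio is 0.853/0.062 = 13.758.
Posterior odds = 0.068376 × 13.758 = 0.94072, so P(H|E) = 0.94072/(1+0.94072) = 0.4847.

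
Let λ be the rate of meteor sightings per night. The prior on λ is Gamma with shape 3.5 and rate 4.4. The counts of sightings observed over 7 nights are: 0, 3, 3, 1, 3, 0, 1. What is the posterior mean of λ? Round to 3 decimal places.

Total count ∑xᵢ = 11 over n = 7 nights.
Gamma is conjugate to the Poisson likelihood: posterior is Gamma(shape = 3.5+11 = 14.5, rate = 4.4+7 = 11.4).
Posterior mean = shape/rate = 14.5/11.4 = 1.272.

Posterior mean ≈ 1.272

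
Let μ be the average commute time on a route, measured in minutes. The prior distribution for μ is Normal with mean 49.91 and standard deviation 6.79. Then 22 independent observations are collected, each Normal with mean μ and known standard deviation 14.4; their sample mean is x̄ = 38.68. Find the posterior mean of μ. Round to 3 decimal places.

With known σ, the Normal prior is conjugate. Weight on the data is w = (n/σ²)/(n/σ² + 1/τ₀²) = 0.106096/(0.106096+0.0216900) = 0.83026.
Posterior mean = w·x̄ + (1−w)·μ₀ = 0.83026·38.68 + 0.16974·49.91 = 40.586.

Posterior mean ≈ 40.586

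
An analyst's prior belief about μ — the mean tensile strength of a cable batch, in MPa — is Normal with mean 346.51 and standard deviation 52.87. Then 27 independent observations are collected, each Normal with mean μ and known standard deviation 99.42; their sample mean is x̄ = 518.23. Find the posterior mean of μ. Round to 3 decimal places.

Posterior mean ≈ 498.345

With known σ, the Normal prior is conjugate. Weight on the data is w = (n/σ²)/(n/σ² + 1/τ₀²) = 0.00273159/(0.00273159+0.00035775) = 0.88420.
Posterior mean = w·x̄ + (1−w)·μ₀ = 0.88420·518.23 + 0.11580·346.51 = 498.345.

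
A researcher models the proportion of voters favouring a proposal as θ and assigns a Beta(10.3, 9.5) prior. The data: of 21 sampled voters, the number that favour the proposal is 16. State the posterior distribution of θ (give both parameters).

The binomial likelihood is conjugate to the Beta prior: with 16 successes and 5 failures, the posterior is Beta(10.3+16, 9.5+5) = Beta(26.3, 14.5).

Posterior: Beta(26.3, 14.5)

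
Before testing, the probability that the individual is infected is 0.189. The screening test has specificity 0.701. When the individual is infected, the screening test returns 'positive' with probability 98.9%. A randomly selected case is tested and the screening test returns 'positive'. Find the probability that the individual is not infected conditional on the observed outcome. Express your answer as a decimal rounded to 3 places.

Write H for 'the individual is infected'. Prior odds H:¬H = 0.189/0.811 = 0.23305. For the 'positive' outcome, the likelihood ratio is 0.989/0.299 = 3.3077.
Posterior odds = 0.23305 × 3.3077 = 0.77084, so P(H|E) = 0.77084/(1+0.77084) = 0.435. Then P(¬H|E) = 1 − 0.435 = 0.565.

P(¬H | E) ≈ 0.565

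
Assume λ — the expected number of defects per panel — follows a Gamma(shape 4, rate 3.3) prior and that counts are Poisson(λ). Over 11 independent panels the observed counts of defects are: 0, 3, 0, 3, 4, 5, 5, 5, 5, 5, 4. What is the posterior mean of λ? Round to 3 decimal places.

Posterior mean ≈ 3.007

Total count ∑xᵢ = 39 over n = 11 panels.
Gamma is conjugate to the Poisson likelihood: posterior is Gamma(shape = 4+39 = 43, rate = 3.3+11 = 14.3).
Posterior mean = shape/rate = 43/14.3 = 3.007.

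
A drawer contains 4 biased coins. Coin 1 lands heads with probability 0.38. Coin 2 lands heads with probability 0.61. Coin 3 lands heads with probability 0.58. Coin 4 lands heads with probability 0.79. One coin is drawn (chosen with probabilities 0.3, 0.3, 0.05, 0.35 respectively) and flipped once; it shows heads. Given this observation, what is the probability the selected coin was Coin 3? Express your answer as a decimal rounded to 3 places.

Posterior probability ≈ 0.048

P(heads|C1) = 0.38; P(heads|C2) = 0.61; P(heads|C3) = 0.58; P(heads|C4) = 0.79.
Prior × likelihood for each source: 0.3·0.38=0.1140, 0.3·0.61=0.1830, 0.05·0.58=0.02900, 0.35·0.79=0.2765. Summing gives P(heads) = 0.60250.
P(Coin 3 | heads) = 0.02900 / 0.60250 = 0.048.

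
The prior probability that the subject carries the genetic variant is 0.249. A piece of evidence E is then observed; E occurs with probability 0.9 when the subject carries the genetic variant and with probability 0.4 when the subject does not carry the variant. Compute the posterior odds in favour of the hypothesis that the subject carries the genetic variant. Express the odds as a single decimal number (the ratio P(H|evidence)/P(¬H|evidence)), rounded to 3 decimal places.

Posterior odds ≈ 0.746

Prior odds = 0.249/(1−0.249) = 0.33156. In log-odds, ln(0.33156) = -1.1040.
Add log likelihood ratio: ln(2.2500) = 0.81093.
Posterior log-odds = -0.29302, so posterior odds = exp(-0.29302) = 0.74601.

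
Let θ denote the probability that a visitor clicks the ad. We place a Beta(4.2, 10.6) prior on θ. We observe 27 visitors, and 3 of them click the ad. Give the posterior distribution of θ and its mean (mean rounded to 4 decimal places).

The binomial likelihood is conjugate to the Beta prior: with 3 successes and 24 failures, the posterior is Beta(4.2+3, 10.6+24) = Beta(7.2, 34.6).
E[θ | data] = 7.2/(7.2+34.6) = 0.1722.

Posterior: Beta(7.2, 34.6); mean ≈ 0.1722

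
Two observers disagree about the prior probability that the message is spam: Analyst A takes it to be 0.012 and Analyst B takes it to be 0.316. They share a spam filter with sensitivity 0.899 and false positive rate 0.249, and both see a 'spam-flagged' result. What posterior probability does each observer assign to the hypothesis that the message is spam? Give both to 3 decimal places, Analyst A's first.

P('+'|H) = 0.899, P('+'|¬H) = 0.249.
Analyst A: numerator 0.899·0.012 = 0.010788; evidence = 0.010788+0.249·0.988 = 0.25680; posterior = 0.042.
Analyst B: numerator 0.899·0.316 = 0.28408; evidence = 0.28408+0.249·0.684 = 0.45440; posterior = 0.625.

Analyst A: 0.042; Analyst B: 0.625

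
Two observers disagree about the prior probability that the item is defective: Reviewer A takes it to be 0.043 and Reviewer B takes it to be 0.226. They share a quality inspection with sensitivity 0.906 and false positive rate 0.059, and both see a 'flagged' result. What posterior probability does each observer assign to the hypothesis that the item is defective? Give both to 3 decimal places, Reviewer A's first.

Reviewer A: 0.408; Reviewer B: 0.818

The likelihood ratio for a 'flagged' result is 0.906/0.059 = 15.356.
Reviewer A: prior odds 0.043/0.957 = 0.044932; posterior odds 0.68997; posterior probability 0.408.
Reviewer B: prior odds 0.226/0.774 = 0.29199; posterior odds 4.4838; posterior probability 0.818.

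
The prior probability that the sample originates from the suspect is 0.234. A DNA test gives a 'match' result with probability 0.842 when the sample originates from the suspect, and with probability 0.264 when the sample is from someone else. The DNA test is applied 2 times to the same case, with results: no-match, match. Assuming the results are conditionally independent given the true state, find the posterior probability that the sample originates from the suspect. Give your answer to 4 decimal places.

Posterior P(H) ≈ 0.1730

Let H be the event that the sample originates from the suspect; start with P(H) = 0.234. P('match'|H) = 0.842, P('match'|¬H) = 0.264.
Update on result 1 ('no-match'): P(H) ← 0.158·0.2340 / (0.158·0.2340 + 0.736·0.7660) = 0.036972/0.60075 = 0.0615.
Update on result 2 ('match'): P(H) ← 0.842·0.0615 / (0.842·0.0615 + 0.264·0.9385) = 0.051819/0.29957 = 0.1730.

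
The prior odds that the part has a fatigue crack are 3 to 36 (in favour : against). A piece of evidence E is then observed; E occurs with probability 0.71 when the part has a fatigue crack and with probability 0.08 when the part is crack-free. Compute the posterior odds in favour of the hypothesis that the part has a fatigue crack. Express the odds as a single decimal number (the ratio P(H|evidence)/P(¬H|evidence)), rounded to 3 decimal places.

Posterior odds ≈ 0.740

Prior odds = 3/36 = 0.083333.
Likelihood ratio for E = 0.71/0.08 = 8.8750.
Posterior odds = prior odds × LR = 0.73958.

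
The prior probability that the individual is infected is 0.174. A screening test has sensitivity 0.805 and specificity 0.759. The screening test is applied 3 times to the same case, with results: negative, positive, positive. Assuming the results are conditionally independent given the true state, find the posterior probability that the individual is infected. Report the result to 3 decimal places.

Posterior P(H) ≈ 0.376

With H the event that the individual is infected, the joint likelihood of the observed sequence is P(data|H) = 0.195·0.805·0.805 = 0.12636 and P(data|¬H) = 0.759·0.241·0.241 = 0.044083.
Bayes: P(H|data) = 0.174·0.12636 / (0.174·0.12636 + 0.826·0.044083) = 0.021987/0.058400 = 0.3765.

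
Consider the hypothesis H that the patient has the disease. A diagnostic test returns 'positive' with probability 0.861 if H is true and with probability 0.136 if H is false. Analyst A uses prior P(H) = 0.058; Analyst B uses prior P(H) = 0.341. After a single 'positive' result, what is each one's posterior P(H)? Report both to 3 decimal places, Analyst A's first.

Analyst A: 0.280; Analyst B: 0.766

The likelihood ratio for a 'positive' result is 0.861/0.136 = 6.3309.
Analyst A: prior odds 0.058/0.942 = 0.061571; posterior odds 0.38980; posterior probability 0.280.
Analyst B: prior odds 0.341/0.659 = 0.51745; posterior odds 3.2759; posterior probability 0.766.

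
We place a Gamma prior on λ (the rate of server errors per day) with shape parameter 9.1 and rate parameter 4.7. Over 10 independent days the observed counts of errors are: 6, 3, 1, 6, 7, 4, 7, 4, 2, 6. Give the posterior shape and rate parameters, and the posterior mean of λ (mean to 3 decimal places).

Total count ∑xᵢ = 46 over n = 10 days.
Gamma is conjugate to the Poisson likelihood: posterior is Gamma(shape = 9.1+46 = 55.1, rate = 4.7+10 = 14.7).
E[λ | data] = 55.1/14.7 = 3.748.

Posterior: Gamma(shape=55.1, rate=14.7); mean ≈ 3.748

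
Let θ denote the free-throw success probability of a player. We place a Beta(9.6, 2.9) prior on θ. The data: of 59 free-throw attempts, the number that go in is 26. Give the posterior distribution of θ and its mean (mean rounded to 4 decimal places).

The binomial likelihood is conjugate to the Beta prior: with 26 successes and 33 failures, the posterior is Beta(9.6+26, 2.9+33) = Beta(35.6, 35.9).
E[θ | data] = 35.6/(35.6+35.9) = 0.4979.

Posterior: Beta(35.6, 35.9); mean ≈ 0.4979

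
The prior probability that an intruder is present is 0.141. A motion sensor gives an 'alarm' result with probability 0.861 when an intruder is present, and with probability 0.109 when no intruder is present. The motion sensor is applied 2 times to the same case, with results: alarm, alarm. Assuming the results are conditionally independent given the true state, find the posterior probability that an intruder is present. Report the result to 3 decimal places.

Posterior P(H) ≈ 0.911

With H the event that an intruder is present, the joint likelihood of the observed sequence is P(data|H) = 0.861·0.861 = 0.74132 and P(data|¬H) = 0.109·0.109 = 0.011881.
Bayes: P(H|data) = 0.141·0.74132 / (0.141·0.74132 + 0.859·0.011881) = 0.10453/0.11473 = 0.9110.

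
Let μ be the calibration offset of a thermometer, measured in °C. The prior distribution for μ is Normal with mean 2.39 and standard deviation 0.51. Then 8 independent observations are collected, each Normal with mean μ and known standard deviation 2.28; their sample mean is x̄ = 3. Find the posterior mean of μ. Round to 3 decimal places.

With known σ, the Normal prior is conjugate. Weight on the data is w = (n/σ²)/(n/σ² + 1/τ₀²) = 1.53894/(1.53894+3.84468) = 0.28586.
Posterior mean = w·x̄ + (1−w)·μ₀ = 0.28586·3 + 0.71414·2.39 = 2.564.

Posterior mean ≈ 2.564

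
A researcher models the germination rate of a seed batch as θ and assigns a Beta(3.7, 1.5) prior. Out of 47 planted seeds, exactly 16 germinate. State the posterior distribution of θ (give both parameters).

Observing 16 successes and 31 failures updates Beta(3.7, 1.5) by adding the success and failure counts to the two shape parameters: α = 3.7+16 = 19.7, β = 1.5+31 = 32.5.

Posterior: Beta(19.7, 32.5)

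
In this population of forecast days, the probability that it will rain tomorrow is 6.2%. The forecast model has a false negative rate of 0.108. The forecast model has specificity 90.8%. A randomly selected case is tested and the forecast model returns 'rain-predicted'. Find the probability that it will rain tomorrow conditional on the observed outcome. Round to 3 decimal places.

Let H be the event that it will rain tomorrow. P(H) = 0.062, so P(¬H) = 0.938. With E the 'rain-predicted' result, P(E|H) = 0.892 and P(E|¬H) = 0.092.
P(E) = 0.892·0.062 + 0.092·0.938 = 0.055304 + 0.086296 = 0.14160.
By Bayes' theorem, P(H|E) = 0.055304 / 0.14160 = 0.391.

P(H | E) ≈ 0.391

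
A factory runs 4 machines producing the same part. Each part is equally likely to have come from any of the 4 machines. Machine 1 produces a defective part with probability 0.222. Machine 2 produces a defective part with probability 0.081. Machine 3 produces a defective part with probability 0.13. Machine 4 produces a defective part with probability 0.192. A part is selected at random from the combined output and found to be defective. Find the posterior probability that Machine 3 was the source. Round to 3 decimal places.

Posterior probability ≈ 0.208

P(defective|M1) = 0.222; P(defective|M2) = 0.081; P(defective|M3) = 0.13; P(defective|M4) = 0.192.
Prior × likelihood for each source: 0.25·0.222=0.05550, 0.25·0.081=0.02025, 0.25·0.13=0.03250, 0.25·0.192=0.04800. Summing gives P(defective) = 0.15625.
P(Machine 3 | defective) = 0.03250 / 0.15625 = 0.208.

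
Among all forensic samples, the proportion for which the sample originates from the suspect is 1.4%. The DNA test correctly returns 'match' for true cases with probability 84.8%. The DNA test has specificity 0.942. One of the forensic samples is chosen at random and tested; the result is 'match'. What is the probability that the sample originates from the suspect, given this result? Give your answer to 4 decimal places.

Write H for 'the sample originates from the suspect'. Prior odds H:¬H = 0.014/0.986 = 0.014199. For the 'match' outcome, the likelihood ratio is 0.848/0.058 = 14.621.
Posterior odds = 0.014199 × 14.621 = 0.20760, so P(H|E) = 0.20760/(1+0.20760) = 0.1719.

P(H | E) ≈ 0.1719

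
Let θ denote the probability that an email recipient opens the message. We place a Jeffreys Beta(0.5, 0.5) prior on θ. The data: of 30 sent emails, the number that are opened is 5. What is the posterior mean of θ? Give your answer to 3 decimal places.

The binomial likelihood is conjugate to the Beta prior: with 5 successes and 25 failures, the posterior is Beta(0.5+5, 0.5+25) = Beta(5.5, 25.5).
E[θ | data] = 5.5/(5.5+25.5) = 0.177.

Posterior mean ≈ 0.177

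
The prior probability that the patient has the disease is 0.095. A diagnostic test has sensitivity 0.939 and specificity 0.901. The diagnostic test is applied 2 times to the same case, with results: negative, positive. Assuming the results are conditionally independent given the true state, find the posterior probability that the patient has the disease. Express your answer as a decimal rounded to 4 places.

With H the event that the patient has the disease, the joint likelihood of the observed sequence is P(data|H) = 0.061·0.939 = 0.057279 and P(data|¬H) = 0.901·0.099 = 0.089199.
Bayes: P(H|data) = 0.095·0.057279 / (0.095·0.057279 + 0.905·0.089199) = 0.0054415/0.086167 = 0.0632.

Posterior P(H) ≈ 0.0632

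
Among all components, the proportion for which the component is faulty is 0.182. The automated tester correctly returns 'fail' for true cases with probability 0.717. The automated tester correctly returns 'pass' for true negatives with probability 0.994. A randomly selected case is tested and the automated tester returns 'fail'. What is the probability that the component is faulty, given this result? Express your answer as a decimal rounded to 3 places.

Let H be the event that the component is faulty. P(H) = 0.182, so P(¬H) = 0.818. With E the 'fail' result, P(E|H) = 0.717 and P(E|¬H) = 0.006.
P(E) = 0.717·0.182 + 0.006·0.818 = 0.13049 + 0.0049080 = 0.13540.
By Bayes' theorem, P(H|E) = 0.13049 / 0.13540 = 0.964.

P(H | E) ≈ 0.964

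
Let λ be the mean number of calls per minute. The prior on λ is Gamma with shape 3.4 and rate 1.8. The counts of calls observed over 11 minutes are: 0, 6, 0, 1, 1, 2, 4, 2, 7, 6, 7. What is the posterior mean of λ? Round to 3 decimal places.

Posterior mean ≈ 3.078

The Poisson likelihood adds the total count to the shape and the number of exposure periods to the rate. Here ∑xᵢ = 36 and n = 11, so shape 3.4→39.4 and rate 1.8→12.8.
Posterior mean = shape/rate = 39.4/12.8 = 3.078.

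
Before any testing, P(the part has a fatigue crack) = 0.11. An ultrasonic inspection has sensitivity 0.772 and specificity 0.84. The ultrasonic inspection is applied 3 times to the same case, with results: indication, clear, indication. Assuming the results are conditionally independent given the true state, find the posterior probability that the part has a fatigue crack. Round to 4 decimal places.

Let H be the event that the part has a fatigue crack; start with P(H) = 0.11. P('indication'|H) = 0.772, P('indication'|¬H) = 0.16.
Update on result 1 ('indication'): P(H) ← 0.772·0.1100 / (0.772·0.1100 + 0.16·0.8900) = 0.084920/0.22732 = 0.3736.
Update on result 2 ('clear'): P(H) ← 0.228·0.3736 / (0.228·0.3736 + 0.84·0.6264) = 0.085174/0.61137 = 0.1393.
Update on result 3 ('indication'): P(H) ← 0.772·0.1393 / (0.772·0.1393 + 0.16·0.8607) = 0.10755/0.24526 = 0.4385.

Posterior P(H) ≈ 0.4385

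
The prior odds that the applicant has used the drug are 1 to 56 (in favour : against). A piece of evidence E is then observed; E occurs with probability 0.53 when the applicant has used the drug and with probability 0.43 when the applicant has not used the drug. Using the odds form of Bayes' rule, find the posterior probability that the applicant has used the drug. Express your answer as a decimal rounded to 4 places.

Posterior probability ≈ 0.0215

Prior odds = 1/56 = 0.017857. In log-odds, ln(0.017857) = -4.0254.
Add log likelihood ratio: ln(1.2326) = 0.20909.
Posterior log-odds = -3.8163, so posterior odds = exp(-3.8163) = 0.022010. Converting, P(H|E) = 0.022010/1.0220 = 0.0215.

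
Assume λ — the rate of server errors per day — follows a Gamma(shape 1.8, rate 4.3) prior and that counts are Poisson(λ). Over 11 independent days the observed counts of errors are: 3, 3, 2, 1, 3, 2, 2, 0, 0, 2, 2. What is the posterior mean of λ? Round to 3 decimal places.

The Poisson likelihood adds the total count to the shape and the number of exposure periods to the rate. Here ∑xᵢ = 20 and n = 11, so shape 1.8→21.8 and rate 4.3→15.3.
Posterior mean = shape/rate = 21.8/15.3 = 1.425.

Posterior mean ≈ 1.425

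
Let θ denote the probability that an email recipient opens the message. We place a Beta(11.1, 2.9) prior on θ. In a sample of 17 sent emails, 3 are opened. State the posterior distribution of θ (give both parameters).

Posterior: Beta(14.1, 16.9)

Observing 3 successes and 14 failures updates Beta(11.1, 2.9) by adding the success and failure counts to the two shape parameters: α = 11.1+3 = 14.1, β = 2.9+14 = 16.9.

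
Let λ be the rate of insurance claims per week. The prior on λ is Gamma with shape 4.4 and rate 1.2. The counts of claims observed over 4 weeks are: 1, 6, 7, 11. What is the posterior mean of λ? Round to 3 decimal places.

The Poisson likelihood adds the total count to the shape and the number of exposure periods to the rate. Here ∑xᵢ = 25 and n = 4, so shape 4.4→29.4 and rate 1.2→5.2.
Posterior mean = shape/rate = 29.4/5.2 = 5.654.

Posterior mean ≈ 5.654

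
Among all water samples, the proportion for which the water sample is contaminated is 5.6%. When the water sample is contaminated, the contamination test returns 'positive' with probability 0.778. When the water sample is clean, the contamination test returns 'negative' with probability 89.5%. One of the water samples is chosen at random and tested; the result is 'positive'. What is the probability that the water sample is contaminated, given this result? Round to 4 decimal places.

P(H | E) ≈ 0.3053

Write H for 'the water sample is contaminated'. Prior odds H:¬H = 0.056/0.944 = 0.059322. For the 'positive' outcome, the likelihood ratio is 0.778/0.105 = 7.4095.
Posterior odds = 0.059322 × 7.4095 = 0.43955, so P(H|E) = 0.43955/(1+0.43955) = 0.3053.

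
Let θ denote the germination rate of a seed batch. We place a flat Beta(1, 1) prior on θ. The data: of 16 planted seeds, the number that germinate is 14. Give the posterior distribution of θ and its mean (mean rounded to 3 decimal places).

Posterior: Beta(15, 3); mean ≈ 0.833

Observing 14 successes and 2 failures updates Beta(1, 1) by adding the success and failure counts to the two shape parameters: α = 1+14 = 15, β = 1+2 = 3.
E[θ | data] = 15/(15+3) = 0.833.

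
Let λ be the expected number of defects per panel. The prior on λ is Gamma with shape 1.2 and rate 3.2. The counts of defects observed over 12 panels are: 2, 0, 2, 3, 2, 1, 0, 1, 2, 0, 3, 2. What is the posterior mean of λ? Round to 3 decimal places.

Total count ∑xᵢ = 18 over n = 12 panels.
Gamma is conjugate to the Poisson likelihood: posterior is Gamma(shape = 1.2+18 = 19.2, rate = 3.2+12 = 15.2).
E[λ | data] = 19.2/15.2 = 1.263.

Posterior mean ≈ 1.263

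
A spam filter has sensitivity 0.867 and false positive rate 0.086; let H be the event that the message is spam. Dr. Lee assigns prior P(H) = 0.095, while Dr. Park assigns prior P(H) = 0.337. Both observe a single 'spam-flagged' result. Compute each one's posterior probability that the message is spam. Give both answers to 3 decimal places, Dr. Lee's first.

Dr. Lee: 0.514; Dr. Park: 0.837

The likelihood ratio for a 'spam-flagged' result is 0.867/0.086 = 10.081.
Dr. Lee: prior odds 0.095/0.905 = 0.10497; posterior odds 1.0583; posterior probability 0.514.
Dr. Park: prior odds 0.337/0.663 = 0.50830; posterior odds 5.1243; posterior probability 0.837.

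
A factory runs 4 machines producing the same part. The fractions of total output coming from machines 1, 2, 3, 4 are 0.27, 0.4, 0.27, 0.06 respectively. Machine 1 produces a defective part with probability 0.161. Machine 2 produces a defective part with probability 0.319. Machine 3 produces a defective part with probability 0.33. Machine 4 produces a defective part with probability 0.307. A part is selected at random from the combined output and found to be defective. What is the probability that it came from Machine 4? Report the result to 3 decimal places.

Posterior probability ≈ 0.066

Tabulate prior·likelihood by source: [1] prior 0.27, lik 0.161, product 0.04347; [2] prior 0.4, lik 0.319, product 0.1276; [3] prior 0.27, lik 0.33, product 0.08910; [4] prior 0.06, lik 0.307, product 0.01842.
Normalizing constant = 0.27859; the posterior for Machine 4 is its product over the sum, 0.01842/0.27859 = 0.066.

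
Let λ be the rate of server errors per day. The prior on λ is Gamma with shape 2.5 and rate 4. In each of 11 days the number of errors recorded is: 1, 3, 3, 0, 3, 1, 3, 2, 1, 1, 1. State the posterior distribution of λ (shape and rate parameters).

Posterior: Gamma(shape=21.5, rate=15)

Total count ∑xᵢ = 19 over n = 11 days.
Gamma is conjugate to the Poisson likelihood: posterior is Gamma(shape = 2.5+19 = 21.5, rate = 4+11 = 15).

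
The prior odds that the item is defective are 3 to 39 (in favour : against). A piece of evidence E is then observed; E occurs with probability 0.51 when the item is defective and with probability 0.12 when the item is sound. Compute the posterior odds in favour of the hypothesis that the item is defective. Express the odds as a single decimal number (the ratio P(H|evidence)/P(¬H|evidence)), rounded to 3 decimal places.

Prior odds = 3/39 = 0.076923.
Likelihood ratio for E = 0.51/0.12 = 4.2500.
Posterior odds = prior odds × LR = 0.32692.

Posterior odds ≈ 0.327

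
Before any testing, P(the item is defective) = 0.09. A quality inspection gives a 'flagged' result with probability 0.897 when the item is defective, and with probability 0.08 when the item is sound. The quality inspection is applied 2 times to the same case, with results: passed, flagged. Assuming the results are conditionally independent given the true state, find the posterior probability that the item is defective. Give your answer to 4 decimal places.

Posterior P(H) ≈ 0.1104

Let H be the event that the item is defective; start with P(H) = 0.09. P('flagged'|H) = 0.897, P('flagged'|¬H) = 0.08.
Update on result 1 ('passed'): P(H) ← 0.103·0.0900 / (0.103·0.0900 + 0.92·0.9100) = 0.0092700/0.84647 = 0.0110.
Update on result 2 ('flagged'): P(H) ← 0.897·0.0110 / (0.897·0.0110 + 0.08·0.9890) = 0.0098234/0.088947 = 0.1104.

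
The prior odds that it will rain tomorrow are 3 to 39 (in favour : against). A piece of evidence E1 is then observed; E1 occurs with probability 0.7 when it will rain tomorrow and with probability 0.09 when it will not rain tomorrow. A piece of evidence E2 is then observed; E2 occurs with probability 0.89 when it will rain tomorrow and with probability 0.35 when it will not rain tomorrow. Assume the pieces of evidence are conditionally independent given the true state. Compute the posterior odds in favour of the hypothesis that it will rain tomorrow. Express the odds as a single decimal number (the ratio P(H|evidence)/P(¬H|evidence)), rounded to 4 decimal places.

Posterior odds ≈ 1.5214

Prior odds = 3/39 = 0.076923. In log-odds, ln(0.076923) = -2.5649.
Add log likelihood ratios: ln(7.7778) + ln(2.5429) = 2.9846.
Posterior log-odds = 0.41961, so posterior odds = exp(0.41961) = 1.5214.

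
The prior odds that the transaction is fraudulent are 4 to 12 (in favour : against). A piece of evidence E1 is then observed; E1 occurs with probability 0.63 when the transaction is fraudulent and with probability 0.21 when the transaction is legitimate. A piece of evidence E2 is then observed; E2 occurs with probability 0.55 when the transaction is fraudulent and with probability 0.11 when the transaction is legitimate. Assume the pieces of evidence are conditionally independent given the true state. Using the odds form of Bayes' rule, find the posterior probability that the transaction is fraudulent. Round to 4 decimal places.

Prior odds = 4/12 = 0.33333. In log-odds, ln(0.33333) = -1.0986.
Add log likelihood ratios: ln(3.0000) + ln(5.0000) = 2.7081.
Posterior log-odds = 1.6094, so posterior odds = exp(1.6094) = 5.0000. Converting, P(H|E) = 5.0000/6.0000 = 0.8333.

Posterior probability ≈ 0.8333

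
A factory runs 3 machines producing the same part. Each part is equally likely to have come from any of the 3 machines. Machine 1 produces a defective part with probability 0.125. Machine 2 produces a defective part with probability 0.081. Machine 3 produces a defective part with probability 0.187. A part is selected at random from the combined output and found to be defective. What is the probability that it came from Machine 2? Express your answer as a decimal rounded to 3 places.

Tabulate prior·likelihood by source: [1] prior 0.333333, lik 0.125, product 0.04167; [2] prior 0.333333, lik 0.081, product 0.02700; [3] prior 0.333333, lik 0.187, product 0.06233.
Normalizing constant = 0.13100; the posterior for Machine 2 is its product over the sum, 0.02700/0.13100 = 0.206.

Posterior probability ≈ 0.206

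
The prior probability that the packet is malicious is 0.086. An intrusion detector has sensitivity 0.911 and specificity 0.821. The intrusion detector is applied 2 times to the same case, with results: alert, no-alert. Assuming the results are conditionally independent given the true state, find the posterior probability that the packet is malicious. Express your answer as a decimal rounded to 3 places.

Let H be the event that the packet is malicious; start with P(H) = 0.086. P('alert'|H) = 0.911, P('alert'|¬H) = 0.179.
Update on result 1 ('alert'): P(H) ← 0.911·0.0860 / (0.911·0.0860 + 0.179·0.9140) = 0.078346/0.24195 = 0.3238.
Update on result 2 ('no-alert'): P(H) ← 0.089·0.3238 / (0.089·0.3238 + 0.821·0.6762) = 0.028819/0.58397 = 0.0493.

Posterior P(H) ≈ 0.049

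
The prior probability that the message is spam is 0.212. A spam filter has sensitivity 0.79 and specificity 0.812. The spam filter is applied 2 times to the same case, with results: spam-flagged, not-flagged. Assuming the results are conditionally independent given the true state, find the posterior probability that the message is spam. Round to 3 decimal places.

Posterior P(H) ≈ 0.226

With H the event that the message is spam, the joint likelihood of the observed sequence is P(data|H) = 0.79·0.21 = 0.16590 and P(data|¬H) = 0.188·0.812 = 0.15266.
Bayes: P(H|data) = 0.212·0.16590 / (0.212·0.16590 + 0.788·0.15266) = 0.035171/0.15546 = 0.2262.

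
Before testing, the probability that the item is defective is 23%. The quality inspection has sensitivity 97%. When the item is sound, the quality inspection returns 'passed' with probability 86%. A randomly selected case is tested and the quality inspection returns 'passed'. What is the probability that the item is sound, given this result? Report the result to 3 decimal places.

P(¬H | E) ≈ 0.990

Write H for 'the item is defective'. Prior odds H:¬H = 0.23/0.77 = 0.29870. For the 'passed' outcome, the likelihood ratio is 0.03/0.86 = 0.034884.
Posterior odds = 0.29870 × 0.034884 = 0.010420, so P(H|E) = 0.010420/(1+0.010420) = 0.010. Then P(¬H|E) = 1 − 0.010 = 0.990.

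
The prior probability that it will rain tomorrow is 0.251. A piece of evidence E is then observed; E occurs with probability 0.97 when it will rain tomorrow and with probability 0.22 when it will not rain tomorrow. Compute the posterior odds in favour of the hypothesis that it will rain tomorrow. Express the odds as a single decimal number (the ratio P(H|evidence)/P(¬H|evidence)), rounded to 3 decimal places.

Prior odds = 0.251/(1−0.251) = 0.33511.
Likelihood ratio for E = 0.97/0.22 = 4.4091.
Posterior odds = prior odds × LR = 1.4775.

Posterior odds ≈ 1.478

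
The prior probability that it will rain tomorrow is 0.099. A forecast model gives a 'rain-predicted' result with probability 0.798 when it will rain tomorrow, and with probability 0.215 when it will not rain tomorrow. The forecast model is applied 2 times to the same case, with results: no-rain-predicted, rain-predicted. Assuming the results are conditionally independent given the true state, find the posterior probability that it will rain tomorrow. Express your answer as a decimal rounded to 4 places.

Posterior P(H) ≈ 0.0950

With H the event that it will rain tomorrow, the joint likelihood of the observed sequence is P(data|H) = 0.202·0.798 = 0.16120 and P(data|¬H) = 0.785·0.215 = 0.16878.
Bayes: P(H|data) = 0.099·0.16120 / (0.099·0.16120 + 0.901·0.16878) = 0.015958/0.16802 = 0.0950.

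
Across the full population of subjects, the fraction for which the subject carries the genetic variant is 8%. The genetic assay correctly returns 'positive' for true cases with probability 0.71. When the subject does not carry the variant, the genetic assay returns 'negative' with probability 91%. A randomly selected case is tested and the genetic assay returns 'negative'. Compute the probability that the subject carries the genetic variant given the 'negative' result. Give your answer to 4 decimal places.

Let H be the event that the subject carries the genetic variant. P(H) = 0.08, so P(¬H) = 0.92. With E the 'negative' result, P(E|H) = 0.29 and P(E|¬H) = 0.91.
P(E) = 0.29·0.08 + 0.91·0.92 = 0.023200 + 0.83720 = 0.86040.
By Bayes' theorem, P(H|E) = 0.023200 / 0.86040 = 0.0270.

P(H | E) ≈ 0.0270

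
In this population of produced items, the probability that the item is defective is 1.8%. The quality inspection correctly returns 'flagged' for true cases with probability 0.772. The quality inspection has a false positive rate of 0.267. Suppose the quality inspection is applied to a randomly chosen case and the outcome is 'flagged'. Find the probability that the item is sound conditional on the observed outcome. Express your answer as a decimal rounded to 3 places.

Let H be the event that the item is defective. P(H) = 0.018, so P(¬H) = 0.982. With E the 'flagged' result, P(E|H) = 0.772 and P(E|¬H) = 0.267.
P(E) = 0.772·0.018 + 0.267·0.982 = 0.013896 + 0.26219 = 0.27609.
By Bayes' theorem, P(H|E) = 0.013896 / 0.27609 = 0.050. Hence P(¬H|E) = 1 − 0.050 = 0.950.

P(¬H | E) ≈ 0.950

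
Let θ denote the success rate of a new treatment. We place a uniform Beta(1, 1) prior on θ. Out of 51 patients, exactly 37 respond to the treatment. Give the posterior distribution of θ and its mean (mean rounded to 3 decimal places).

The binomial likelihood is conjugate to the Beta prior: with 37 successes and 14 failures, the posterior is Beta(1+37, 1+14) = Beta(38, 15).
E[θ | data] = 38/(38+15) = 0.717.

Posterior: Beta(38, 15); mean ≈ 0.717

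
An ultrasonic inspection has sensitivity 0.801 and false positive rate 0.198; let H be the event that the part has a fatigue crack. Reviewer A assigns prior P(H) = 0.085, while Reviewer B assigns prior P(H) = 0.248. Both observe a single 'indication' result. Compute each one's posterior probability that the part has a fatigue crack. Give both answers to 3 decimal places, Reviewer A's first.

Reviewer A: 0.273; Reviewer B: 0.572

P('+'|H) = 0.801, P('+'|¬H) = 0.198.
Reviewer A: numerator 0.801·0.085 = 0.068085; evidence = 0.068085+0.198·0.915 = 0.24926; posterior = 0.273.
Reviewer B: numerator 0.801·0.248 = 0.19865; evidence = 0.19865+0.198·0.752 = 0.34754; posterior = 0.572.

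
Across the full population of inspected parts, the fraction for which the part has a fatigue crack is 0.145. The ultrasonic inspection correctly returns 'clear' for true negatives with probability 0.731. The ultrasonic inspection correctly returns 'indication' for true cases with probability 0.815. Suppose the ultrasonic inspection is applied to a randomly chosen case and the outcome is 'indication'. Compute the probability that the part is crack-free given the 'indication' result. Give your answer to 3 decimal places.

P(¬H | E) ≈ 0.661

Write H for 'the part has a fatigue crack'. Prior odds H:¬H = 0.145/0.855 = 0.16959. For the 'indication' outcome, the likelihood ratio is 0.815/0.269 = 3.0297.
Posterior odds = 0.16959 × 3.0297 = 0.51382, so P(H|E) = 0.51382/(1+0.51382) = 0.339. Then P(¬H|E) = 1 − 0.339 = 0.661.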